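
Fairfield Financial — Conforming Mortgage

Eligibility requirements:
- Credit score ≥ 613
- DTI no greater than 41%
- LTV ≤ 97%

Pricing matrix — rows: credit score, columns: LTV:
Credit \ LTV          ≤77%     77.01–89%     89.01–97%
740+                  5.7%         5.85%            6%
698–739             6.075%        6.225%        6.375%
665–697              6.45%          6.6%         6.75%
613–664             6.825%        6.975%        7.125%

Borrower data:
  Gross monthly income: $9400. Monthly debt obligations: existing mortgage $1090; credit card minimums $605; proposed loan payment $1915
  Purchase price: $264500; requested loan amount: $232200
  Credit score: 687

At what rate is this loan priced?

Credit score 687 ≥ 613; Total monthly debts = (1,090 + 605 + 1,915) = 3,610. DTI = 3,610/9,400 = 38.4% ≤ 41%
LTV = 232,200/264,500 = 87.8% ≤ 97%
Row: 687 falls in 665–697. Column: 87.8% falls in 77.01–89%. Rate = 6.6%.

6.6%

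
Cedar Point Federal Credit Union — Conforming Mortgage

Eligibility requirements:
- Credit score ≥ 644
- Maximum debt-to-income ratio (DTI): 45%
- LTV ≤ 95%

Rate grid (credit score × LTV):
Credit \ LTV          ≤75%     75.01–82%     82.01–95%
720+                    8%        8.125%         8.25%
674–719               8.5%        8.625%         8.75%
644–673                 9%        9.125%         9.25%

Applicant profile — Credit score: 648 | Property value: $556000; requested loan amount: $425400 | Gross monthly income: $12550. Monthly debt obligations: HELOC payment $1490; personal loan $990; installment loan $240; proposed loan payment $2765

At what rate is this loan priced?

Credit score 648 ≥ 644; Total monthly debts = (1,490 + 990 + 240 + 2,765) = 5,485. DTI = 5,485/12,550 = 43.7% ≤ 45%
LTV: 425,400 ÷ 556,000 = 76.5%, within 95% cap
Score 648 is in the 644–673 band; LTV 76.5% is in the 75.01–82% band → 9.125%.

9.125%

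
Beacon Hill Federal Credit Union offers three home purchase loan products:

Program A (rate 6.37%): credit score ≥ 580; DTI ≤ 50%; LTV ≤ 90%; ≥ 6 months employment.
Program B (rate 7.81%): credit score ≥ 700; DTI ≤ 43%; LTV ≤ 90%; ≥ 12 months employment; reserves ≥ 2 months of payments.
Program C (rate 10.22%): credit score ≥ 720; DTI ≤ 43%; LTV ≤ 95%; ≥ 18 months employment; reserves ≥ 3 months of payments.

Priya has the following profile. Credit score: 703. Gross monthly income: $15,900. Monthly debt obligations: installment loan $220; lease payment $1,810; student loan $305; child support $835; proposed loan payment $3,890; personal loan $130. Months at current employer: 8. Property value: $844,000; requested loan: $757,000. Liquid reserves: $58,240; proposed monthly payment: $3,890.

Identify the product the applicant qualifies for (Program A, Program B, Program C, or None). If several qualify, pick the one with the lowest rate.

Program A

Total debts = (220 + 1,810 + 305 + 835 + 3,890 + 130) = 7,190; DTI = 7,190/15,900 = 45.2%.
LTV = 757,000/844,000 = 89.7%.
Reserves = 58,240/3,890 = 15.0 months.
Program A: score 703 ≥ 580; DTI 45.2% ≤ 50%; LTV 89.7% ≤ 90%; employment 8 ≥ 6 mo → qualifies.
Program B: score 703 ≥ 700; DTI 45.2% > 43%; LTV 89.7% ≤ 90%; employment 8 < 12 mo; reserves 15.0 ≥ 2 mo → does not qualify.
Program C: score 703 < 720; DTI 45.2% > 43%; LTV 89.7% ≤ 95%; employment 8 < 18 mo; reserves 15.0 ≥ 3 mo → does not qualify.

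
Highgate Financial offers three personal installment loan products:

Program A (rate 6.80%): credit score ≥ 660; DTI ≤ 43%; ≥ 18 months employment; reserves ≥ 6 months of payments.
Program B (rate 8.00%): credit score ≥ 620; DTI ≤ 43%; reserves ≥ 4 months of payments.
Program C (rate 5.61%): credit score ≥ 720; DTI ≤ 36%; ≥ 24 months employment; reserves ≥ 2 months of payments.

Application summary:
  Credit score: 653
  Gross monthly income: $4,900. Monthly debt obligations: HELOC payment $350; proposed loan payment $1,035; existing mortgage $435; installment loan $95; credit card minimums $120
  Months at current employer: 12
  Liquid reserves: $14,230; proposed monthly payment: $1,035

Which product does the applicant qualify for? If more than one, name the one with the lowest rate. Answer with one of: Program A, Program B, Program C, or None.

Program B

Total debts = (350 + 1,035 + 435 + 95 + 120) = 2,035; DTI = 2,035/4,900 = 41.5%.
Reserves = 14,230/1,035 = 13.7 months.
Program A: score 653 < 660; DTI 41.5% ≤ 43%; employment 12 < 18 mo; reserves 13.7 ≥ 6 mo → does not qualify.
Program B: score 653 ≥ 620; DTI 41.5% ≤ 43%; reserves 13.7 ≥ 4 mo → qualifies.
Program C: score 653 < 720; DTI 41.5% > 36%; employment 12 < 24 mo; reserves 13.7 ≥ 2 mo → does not qualify.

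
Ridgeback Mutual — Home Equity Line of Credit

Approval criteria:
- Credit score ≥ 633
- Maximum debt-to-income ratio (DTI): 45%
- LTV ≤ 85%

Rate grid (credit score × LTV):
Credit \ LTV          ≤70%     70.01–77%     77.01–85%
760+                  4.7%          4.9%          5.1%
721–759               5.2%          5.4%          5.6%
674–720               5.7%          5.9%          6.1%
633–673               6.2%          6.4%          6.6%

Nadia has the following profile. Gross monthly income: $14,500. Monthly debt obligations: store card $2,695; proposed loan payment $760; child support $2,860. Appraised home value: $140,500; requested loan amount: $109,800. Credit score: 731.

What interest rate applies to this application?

Credit score 731 ≥ 633; Total monthly debts = (2,695 + 760 + 2,860) = 6,315. Debt-to-income = 6,315/14,500 = 43.6% — meets 45% limit
LTV: 109,800 ÷ 140,500 = 78.1%, within 85% cap
Credit 731 → row 721–759; LTV 78.1% → column 77.01–85%. Grid cell → 5.6%.

5.6%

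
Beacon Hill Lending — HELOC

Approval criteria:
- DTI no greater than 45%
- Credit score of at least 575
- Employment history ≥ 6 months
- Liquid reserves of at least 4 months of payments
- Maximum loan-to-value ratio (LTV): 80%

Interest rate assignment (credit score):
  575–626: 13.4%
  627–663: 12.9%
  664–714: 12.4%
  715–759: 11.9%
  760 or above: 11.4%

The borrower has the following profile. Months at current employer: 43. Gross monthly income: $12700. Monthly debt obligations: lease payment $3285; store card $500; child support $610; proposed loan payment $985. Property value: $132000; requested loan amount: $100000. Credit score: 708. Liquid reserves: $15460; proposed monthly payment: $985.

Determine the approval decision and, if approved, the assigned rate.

Credit score 708 ≥ 575 (meets minimum)
LTV: 100,000 ÷ 132,000 = 75.8%, within 80% cap
Liquid reserves cover 15,460/985 = 15.7 months — ≥ 4 required
Total monthly debts = (3,285 + 500 + 610 + 985) = 5,380. DTI = 5,380/12,700 = 42.4% ≤ 45%
Employment 43 ≥ 6 months
All requirements met. Score 708 falls in the 664–714 tier → 12.4%.

Approved at 12.4%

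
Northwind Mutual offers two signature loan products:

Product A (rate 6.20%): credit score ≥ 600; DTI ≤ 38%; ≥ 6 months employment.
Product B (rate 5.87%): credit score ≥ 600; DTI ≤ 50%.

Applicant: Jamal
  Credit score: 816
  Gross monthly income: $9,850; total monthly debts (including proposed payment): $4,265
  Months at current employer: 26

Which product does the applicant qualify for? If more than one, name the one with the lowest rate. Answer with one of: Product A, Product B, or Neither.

DTI = 4,265/9,850 = 43.3%.
Product A: score 816 ≥ 600; DTI 43.3% > 38%; employment 26 ≥ 6 mo → does not qualify.
Product B: score 816 ≥ 600; DTI 43.3% ≤ 50% → qualifies.

Product B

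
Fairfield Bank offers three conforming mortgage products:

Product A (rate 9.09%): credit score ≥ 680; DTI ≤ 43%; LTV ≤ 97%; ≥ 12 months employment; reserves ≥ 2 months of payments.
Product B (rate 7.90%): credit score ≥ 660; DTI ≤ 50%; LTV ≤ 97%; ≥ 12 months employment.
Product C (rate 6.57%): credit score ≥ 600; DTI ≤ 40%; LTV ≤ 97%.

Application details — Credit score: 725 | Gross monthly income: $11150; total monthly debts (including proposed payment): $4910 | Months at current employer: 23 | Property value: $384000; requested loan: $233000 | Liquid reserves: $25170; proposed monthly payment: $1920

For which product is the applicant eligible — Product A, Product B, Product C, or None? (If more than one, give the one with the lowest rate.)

Product B

DTI = 4,910/11,150 = 44%.
LTV = 233,000/384,000 = 60.7%.
Reserves = 25,170/1,920 = 13.1 months.
Product A: score 725 ≥ 680; DTI 44% > 43%; LTV 60.7% ≤ 97%; employment 23 ≥ 12 mo; reserves 13.1 ≥ 2 mo → does not qualify.
Product B: score 725 ≥ 660; DTI 44% ≤ 50%; LTV 60.7% ≤ 97%; employment 23 ≥ 12 mo → qualifies.
Product C: score 725 ≥ 600; DTI 44% > 40%; LTV 60.7% ≤ 97% → does not qualify.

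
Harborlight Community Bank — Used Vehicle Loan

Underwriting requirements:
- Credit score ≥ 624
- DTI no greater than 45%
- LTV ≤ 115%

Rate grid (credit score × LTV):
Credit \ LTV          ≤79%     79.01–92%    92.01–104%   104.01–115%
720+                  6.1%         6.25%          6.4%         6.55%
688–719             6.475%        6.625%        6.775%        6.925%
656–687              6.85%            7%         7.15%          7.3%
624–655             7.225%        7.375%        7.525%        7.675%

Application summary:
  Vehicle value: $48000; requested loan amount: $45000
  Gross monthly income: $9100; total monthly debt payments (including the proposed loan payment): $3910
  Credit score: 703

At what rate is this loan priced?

6.775%

Credit score 703 ≥ 624; DTI: 3,910 ÷ 9,100 = 43%, within the 45% cap
Loan-to-value = 45,000/48,000 = 93.8% — pass (115% max)
Score 703 is in the 688–719 band; LTV 93.8% is in the 92.01–104% band → 6.775%.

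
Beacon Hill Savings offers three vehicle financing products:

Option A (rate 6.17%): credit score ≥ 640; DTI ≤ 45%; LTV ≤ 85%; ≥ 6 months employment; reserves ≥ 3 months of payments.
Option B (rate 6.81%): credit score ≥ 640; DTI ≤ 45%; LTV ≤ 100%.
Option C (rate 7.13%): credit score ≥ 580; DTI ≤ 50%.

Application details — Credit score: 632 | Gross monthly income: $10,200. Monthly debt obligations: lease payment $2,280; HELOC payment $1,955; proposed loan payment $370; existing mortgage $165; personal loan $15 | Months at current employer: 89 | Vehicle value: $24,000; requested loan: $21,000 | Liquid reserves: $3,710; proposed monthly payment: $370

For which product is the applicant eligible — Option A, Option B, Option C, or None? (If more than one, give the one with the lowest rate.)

Total debts = (2,280 + 1,955 + 370 + 165 + 15) = 4,785; DTI = 4,785/10,200 = 46.9%.
LTV = 21,000/24,000 = 87.5%.
Reserves = 3,710/370 = 10.0 months.
Option A: score 632 < 640; DTI 46.9% > 45%; LTV 87.5% > 85%; employment 89 ≥ 6 mo; reserves 10.0 ≥ 3 mo → does not qualify.
Option B: score 632 < 640; DTI 46.9% > 45%; LTV 87.5% ≤ 100% → does not qualify.
Option C: score 632 ≥ 580; DTI 46.9% ≤ 50% → qualifies.

Option C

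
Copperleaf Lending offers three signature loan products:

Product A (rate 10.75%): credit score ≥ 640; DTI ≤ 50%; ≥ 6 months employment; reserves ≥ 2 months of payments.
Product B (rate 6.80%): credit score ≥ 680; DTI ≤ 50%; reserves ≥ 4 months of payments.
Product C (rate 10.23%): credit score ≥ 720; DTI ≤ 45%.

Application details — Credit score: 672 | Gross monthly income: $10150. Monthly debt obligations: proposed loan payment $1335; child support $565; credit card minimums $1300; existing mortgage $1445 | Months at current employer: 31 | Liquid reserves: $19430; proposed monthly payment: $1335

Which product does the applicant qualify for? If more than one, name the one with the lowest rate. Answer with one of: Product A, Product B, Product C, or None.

Total debts = (1,335 + 565 + 1,300 + 1,445) = 4,645; DTI = 4,645/10,150 = 45.8%.
Reserves = 19,430/1,335 = 14.6 months.
Product A: score 672 ≥ 640; DTI 45.8% ≤ 50%; employment 31 ≥ 6 mo; reserves 14.6 ≥ 2 mo → qualifies.
Product B: score 672 < 680; DTI 45.8% ≤ 50%; reserves 14.6 ≥ 4 mo → does not qualify.
Product C: score 672 < 720; DTI 45.8% > 45% → does not qualify.

Product A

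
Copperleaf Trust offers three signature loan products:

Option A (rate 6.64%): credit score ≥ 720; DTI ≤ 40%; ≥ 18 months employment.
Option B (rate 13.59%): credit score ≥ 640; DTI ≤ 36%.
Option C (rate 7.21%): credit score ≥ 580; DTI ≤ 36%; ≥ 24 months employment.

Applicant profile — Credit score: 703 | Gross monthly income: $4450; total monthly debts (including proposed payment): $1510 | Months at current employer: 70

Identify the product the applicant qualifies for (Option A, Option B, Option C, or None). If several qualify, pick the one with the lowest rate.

Option C

DTI = 1,510/4,450 = 33.9%.
Option A: score 703 < 720; DTI 33.9% ≤ 40%; employment 70 ≥ 18 mo → does not qualify.
Option B: score 703 ≥ 640; DTI 33.9% ≤ 36% → qualifies.
Option C: score 703 ≥ 580; DTI 33.9% ≤ 36%; employment 70 ≥ 24 mo → qualifies.
Qualifying: Option B, Option C. Lowest rate is 7.21% → Option C.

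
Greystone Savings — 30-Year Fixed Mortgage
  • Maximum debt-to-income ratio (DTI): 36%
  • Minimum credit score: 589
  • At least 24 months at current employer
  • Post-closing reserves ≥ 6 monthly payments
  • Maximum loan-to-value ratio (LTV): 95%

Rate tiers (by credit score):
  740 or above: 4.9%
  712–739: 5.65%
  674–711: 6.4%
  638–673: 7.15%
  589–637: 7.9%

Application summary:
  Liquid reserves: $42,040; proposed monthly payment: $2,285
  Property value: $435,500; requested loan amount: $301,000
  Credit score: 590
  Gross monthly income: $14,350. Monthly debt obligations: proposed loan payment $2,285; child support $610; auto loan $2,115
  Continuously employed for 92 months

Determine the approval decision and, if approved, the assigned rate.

Approved at 7.9%

Credit score 590 ≥ 589 (meets minimum)
Reserves: 42,040 ÷ 2,285 = 18.4 months (meets 6-month minimum)
Total monthly debts = (2,285 + 610 + 2,115) = 5,010. DTI = 5,010/14,350 = 34.9% ≤ 36%
Loan-to-value = 301,000/435,500 = 69.1% — pass (95% max)
Employment 92 ≥ 24 months
All requirements met. Score 590 falls in the 589–637 tier → 7.9%.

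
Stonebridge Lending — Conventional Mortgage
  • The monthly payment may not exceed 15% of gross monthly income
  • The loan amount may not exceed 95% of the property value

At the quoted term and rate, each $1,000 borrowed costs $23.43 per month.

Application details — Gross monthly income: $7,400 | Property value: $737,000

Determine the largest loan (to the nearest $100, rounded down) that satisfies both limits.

$47,300

Payment cap: 15% × $7,400 = $1,110/month.
At $23.43 per $1,000, that supports 1,110/23.43 × 1,000 ≈ $47,375 → $47,300.
LTV cap: 95% × $737,000 = $700,150 → $700,100.
Binding constraint: payment-to-income.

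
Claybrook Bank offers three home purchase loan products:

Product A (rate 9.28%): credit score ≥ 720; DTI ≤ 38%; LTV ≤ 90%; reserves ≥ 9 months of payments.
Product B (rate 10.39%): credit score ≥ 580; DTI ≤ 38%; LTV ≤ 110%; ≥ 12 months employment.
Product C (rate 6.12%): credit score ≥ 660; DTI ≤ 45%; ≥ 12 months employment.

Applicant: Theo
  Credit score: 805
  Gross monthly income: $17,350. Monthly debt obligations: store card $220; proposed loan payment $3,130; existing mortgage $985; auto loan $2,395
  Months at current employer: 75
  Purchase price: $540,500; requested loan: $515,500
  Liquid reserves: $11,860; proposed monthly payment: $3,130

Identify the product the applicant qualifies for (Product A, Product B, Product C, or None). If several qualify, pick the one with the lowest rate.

Total debts = (220 + 3,130 + 985 + 2,395) = 6,730; DTI = 6,730/17,350 = 38.8%.
LTV = 515,500/540,500 = 95.4%.
Reserves = 11,860/3,130 = 3.8 months.
Product A: score 805 ≥ 720; DTI 38.8% > 38%; LTV 95.4% > 90%; reserves 3.8 < 9 mo → does not qualify.
Product B: score 805 ≥ 580; DTI 38.8% > 38%; LTV 95.4% ≤ 110%; employment 75 ≥ 12 mo → does not qualify.
Product C: score 805 ≥ 660; DTI 38.8% ≤ 45%; employment 75 ≥ 12 mo → qualifies.

Product C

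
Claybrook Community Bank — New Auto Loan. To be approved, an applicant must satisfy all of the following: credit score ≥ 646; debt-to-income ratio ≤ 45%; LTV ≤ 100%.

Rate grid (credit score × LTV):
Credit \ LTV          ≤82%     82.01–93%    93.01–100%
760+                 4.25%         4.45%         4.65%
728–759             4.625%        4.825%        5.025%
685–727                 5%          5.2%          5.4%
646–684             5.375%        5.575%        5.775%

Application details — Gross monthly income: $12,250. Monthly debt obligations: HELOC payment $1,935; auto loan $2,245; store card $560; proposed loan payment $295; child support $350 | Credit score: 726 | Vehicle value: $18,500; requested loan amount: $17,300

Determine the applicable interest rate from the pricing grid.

Credit score 726 ≥ 646; Total monthly debts = (1,935 + 2,245 + 560 + 295 + 350) = 5,385. DTI = 5,385/12,250 = 44% ≤ 45%
LTV: 17,300 ÷ 18,500 = 93.5%, within 100% cap
Row: 726 falls in 685–727. Column: 93.5% falls in 93.01–100%. Rate = 5.4%.

5.4%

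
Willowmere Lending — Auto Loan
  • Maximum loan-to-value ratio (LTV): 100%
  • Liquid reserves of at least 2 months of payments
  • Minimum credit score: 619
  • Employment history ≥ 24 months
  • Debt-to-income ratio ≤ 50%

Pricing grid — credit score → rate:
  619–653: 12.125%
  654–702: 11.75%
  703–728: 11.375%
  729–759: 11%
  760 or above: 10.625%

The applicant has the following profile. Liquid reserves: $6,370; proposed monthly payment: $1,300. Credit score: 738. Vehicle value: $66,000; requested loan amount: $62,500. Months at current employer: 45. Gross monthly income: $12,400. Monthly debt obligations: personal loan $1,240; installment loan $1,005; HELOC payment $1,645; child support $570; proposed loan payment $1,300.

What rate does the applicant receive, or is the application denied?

Credit score 738 ≥ 619 (meets minimum)
Total monthly debts = (1,240 + 1,005 + 1,645 + 570 + 1,300) = 5,760. DTI = 5,760/12,400 = 46.5% ≤ 50%
Employment 45 ≥ 24 months
LTV = 62,500/66,000 = 94.7% ≤ 100%
Reserves: 6,370 ÷ 1,300 = 4.9 months (meets 2-month minimum)
All requirements met. Score 738 falls in the 729–759 tier → 11%.

Approved at 11%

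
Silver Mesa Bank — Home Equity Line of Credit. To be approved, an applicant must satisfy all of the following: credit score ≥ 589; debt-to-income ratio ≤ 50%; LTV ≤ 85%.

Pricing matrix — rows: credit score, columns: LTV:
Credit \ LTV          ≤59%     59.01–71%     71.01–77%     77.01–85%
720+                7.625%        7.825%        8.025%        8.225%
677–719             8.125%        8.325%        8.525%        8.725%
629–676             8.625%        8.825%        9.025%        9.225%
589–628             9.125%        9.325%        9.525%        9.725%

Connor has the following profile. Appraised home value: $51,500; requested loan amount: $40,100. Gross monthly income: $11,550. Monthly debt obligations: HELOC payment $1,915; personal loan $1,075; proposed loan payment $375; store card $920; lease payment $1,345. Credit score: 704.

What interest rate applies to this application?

8.725%

Credit score 704 ≥ 589; Total monthly debts = (1,915 + 1,075 + 375 + 920 + 1,345) = 5,630. DTI = 5,630/11,550 = 48.7% ≤ 50%
LTV: 40,100 ÷ 51,500 = 77.9%, within 85% cap
Credit 704 → row 677–719; LTV 77.9% → column 77.01–85%. Grid cell → 8.725%.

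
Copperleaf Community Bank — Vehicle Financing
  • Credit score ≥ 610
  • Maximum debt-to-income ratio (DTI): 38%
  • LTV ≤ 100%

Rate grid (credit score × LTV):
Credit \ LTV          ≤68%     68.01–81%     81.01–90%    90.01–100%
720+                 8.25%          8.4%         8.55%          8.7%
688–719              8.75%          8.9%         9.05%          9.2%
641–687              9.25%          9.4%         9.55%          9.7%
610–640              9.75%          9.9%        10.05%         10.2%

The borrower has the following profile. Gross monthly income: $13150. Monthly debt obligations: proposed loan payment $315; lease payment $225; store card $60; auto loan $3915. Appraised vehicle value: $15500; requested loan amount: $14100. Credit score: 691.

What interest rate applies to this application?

Credit score 691 ≥ 610; Total monthly debts = (315 + 225 + 60 + 3,915) = 4,515. Debt-to-income = 4,515/13,150 = 34.3% — meets 38% limit
LTV: 14,100 ÷ 15,500 = 91%, within 100% cap
Row: 691 falls in 688–719. Column: 91% falls in 90.01–100%. Rate = 9.2%.

9.2%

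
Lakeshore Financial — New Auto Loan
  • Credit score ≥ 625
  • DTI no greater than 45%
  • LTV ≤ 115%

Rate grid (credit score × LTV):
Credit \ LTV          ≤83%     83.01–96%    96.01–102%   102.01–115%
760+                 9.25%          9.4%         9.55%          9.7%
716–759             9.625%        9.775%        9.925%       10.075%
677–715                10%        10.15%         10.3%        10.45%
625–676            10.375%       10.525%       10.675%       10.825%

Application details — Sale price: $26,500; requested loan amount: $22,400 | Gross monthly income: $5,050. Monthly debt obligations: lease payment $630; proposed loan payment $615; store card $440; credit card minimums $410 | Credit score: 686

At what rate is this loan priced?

10.15%

Credit score 686 ≥ 625; Total monthly debts = (630 + 615 + 440 + 410) = 2,095. DTI = 2,095/5,050 = 41.5% ≤ 45%
LTV: 22,400 ÷ 26,500 = 84.5%, within 115% cap
Credit 686 → row 677–715; LTV 84.5% → column 83.01–96%. Grid cell → 10.15%.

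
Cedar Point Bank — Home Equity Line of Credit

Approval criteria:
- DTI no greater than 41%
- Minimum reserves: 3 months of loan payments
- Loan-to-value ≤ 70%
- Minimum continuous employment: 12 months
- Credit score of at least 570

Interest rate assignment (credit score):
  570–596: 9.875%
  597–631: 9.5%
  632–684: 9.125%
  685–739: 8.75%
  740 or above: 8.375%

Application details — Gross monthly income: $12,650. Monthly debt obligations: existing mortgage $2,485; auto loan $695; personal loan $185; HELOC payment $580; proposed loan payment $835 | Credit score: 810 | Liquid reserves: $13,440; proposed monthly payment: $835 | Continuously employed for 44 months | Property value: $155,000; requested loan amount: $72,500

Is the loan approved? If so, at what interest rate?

Credit score 810 ≥ 570 (meets minimum)
Employment 44 ≥ 12 months
LTV: 72,500 ÷ 155,000 = 46.8%, within 70% cap
Reserves = 13,440/835 = 16.1 months ≥ 3
Total monthly debts = (2,485 + 695 + 185 + 580 + 835) = 4,780. DTI: 4,780 ÷ 12,650 = 37.8%, within the 41% cap
All requirements met. Score 810 falls in the 740 or above tier → 8.375%.

Approved at 8.375%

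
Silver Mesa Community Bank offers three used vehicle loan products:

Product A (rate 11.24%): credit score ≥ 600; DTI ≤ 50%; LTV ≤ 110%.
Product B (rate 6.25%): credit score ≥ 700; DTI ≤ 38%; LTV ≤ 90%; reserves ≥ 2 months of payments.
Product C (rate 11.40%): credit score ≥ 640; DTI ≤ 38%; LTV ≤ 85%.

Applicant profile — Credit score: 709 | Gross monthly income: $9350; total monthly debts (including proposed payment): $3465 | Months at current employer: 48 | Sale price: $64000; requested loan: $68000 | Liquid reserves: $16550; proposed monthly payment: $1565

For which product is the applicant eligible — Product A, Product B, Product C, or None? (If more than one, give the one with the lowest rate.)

Product A

DTI = 3,465/9,350 = 37.1%.
LTV = 68,000/64,000 = 106.2%.
Reserves = 16,550/1,565 = 10.6 months.
Product A: score 709 ≥ 600; DTI 37.1% ≤ 50%; LTV 106.2% ≤ 110% → qualifies.
Product B: score 709 ≥ 700; DTI 37.1% ≤ 38%; LTV 106.2% > 90%; reserves 10.6 ≥ 2 mo → does not qualify.
Product C: score 709 ≥ 640; DTI 37.1% ≤ 38%; LTV 106.2% > 85% → does not qualify.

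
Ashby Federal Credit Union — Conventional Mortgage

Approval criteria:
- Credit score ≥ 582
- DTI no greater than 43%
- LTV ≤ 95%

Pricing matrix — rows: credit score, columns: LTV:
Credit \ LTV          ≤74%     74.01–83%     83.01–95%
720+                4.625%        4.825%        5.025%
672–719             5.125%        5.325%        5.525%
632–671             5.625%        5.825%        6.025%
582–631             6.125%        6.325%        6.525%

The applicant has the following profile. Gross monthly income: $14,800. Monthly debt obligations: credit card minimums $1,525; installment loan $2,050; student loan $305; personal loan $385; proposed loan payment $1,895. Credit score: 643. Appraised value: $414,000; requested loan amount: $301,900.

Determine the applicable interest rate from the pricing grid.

Credit score 643 ≥ 582; Total monthly debts = (1,525 + 2,050 + 305 + 385 + 1,895) = 6,160. Debt-to-income = 6,160/14,800 = 41.6% — meets 43% limit
Loan-to-value = 301,900/414,000 = 72.9% — pass (95% max)
Score 643 is in the 632–671 band; LTV 72.9% is in the ≤74% band → 5.625%.

5.625%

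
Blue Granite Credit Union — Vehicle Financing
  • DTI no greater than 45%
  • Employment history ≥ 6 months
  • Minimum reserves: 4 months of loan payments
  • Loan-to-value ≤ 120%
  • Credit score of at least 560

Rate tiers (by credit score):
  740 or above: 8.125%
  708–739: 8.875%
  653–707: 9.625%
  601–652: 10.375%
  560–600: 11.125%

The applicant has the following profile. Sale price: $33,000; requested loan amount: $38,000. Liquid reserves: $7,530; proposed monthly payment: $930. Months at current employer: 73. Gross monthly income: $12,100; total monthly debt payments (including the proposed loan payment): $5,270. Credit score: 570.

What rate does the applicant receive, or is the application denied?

Approved at 11.125%

Credit score 570 ≥ 560 (meets minimum)
Reserves = 7,530/930 = 8.1 months ≥ 4
Loan-to-value = 38,000/33,000 = 115.2% — pass (120% max)
Debt-to-income = 5,270/12,100 = 43.6% — meets 45% limit
Employment 73 ≥ 6 months
All requirements met. Score 570 falls in the 560–600 tier → 11.125%.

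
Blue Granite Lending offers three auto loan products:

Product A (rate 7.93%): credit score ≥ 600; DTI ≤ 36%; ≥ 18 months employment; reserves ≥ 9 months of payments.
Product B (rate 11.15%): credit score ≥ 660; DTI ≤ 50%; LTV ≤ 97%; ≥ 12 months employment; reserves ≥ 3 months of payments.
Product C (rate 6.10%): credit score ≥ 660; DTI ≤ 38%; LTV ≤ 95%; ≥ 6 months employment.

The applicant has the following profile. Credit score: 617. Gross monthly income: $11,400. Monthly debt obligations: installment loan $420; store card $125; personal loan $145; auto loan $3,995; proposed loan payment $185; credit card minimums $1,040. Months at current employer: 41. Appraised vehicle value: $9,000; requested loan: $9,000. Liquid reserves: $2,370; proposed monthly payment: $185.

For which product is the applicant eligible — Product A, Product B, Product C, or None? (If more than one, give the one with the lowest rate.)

Total debts = (420 + 125 + 145 + 3,995 + 185 + 1,040) = 5,910; DTI = 5,910/11,400 = 51.8%.
LTV = 9,000/9,000 = 100%.
Reserves = 2,370/185 = 12.8 months.
Product A: score 617 ≥ 600; DTI 51.8% > 36%; employment 41 ≥ 18 mo; reserves 12.8 ≥ 9 mo → does not qualify.
Product B: score 617 < 660; DTI 51.8% > 50%; LTV 100% > 97%; employment 41 ≥ 12 mo; reserves 12.8 ≥ 3 mo → does not qualify.
Product C: score 617 < 660; DTI 51.8% > 38%; LTV 100% > 95%; employment 41 ≥ 6 mo → does not qualify.

None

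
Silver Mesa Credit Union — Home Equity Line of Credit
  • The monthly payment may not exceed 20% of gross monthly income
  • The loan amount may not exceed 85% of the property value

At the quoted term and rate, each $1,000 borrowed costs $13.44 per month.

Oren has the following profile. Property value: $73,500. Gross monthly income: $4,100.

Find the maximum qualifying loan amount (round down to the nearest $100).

$61,000

Payment cap: 20% × $4,100 = $820/month.
At $13.44 per $1,000, that supports 820/13.44 × 1,000 ≈ $61,011 → $61,000.
LTV cap: 85% × $73,500 = $62,475 → $62,400.
Binding constraint: payment-to-income.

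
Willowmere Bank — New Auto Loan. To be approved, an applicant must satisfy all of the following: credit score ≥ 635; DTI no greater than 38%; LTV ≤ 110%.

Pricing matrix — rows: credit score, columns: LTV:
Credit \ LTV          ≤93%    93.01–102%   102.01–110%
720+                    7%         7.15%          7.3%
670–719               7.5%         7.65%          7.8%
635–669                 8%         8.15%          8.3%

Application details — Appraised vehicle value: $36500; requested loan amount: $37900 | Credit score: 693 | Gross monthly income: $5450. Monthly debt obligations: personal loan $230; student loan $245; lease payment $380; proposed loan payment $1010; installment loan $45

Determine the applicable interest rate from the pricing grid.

7.8%

Credit score 693 ≥ 635; Total monthly debts = (230 + 245 + 380 + 1,010 + 45) = 1,910. DTI: 1,910 ÷ 5,450 = 35%, within the 38% cap
Loan-to-value = 37,900/36,500 = 103.8% — pass (110% max)
Row: 693 falls in 670–719. Column: 103.8% falls in 102.01–110%. Rate = 7.8%.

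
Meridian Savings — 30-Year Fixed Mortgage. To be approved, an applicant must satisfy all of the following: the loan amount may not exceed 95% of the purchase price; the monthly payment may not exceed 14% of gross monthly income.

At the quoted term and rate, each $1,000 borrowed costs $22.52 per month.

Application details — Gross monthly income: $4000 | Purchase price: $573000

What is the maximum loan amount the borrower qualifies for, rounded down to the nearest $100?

$24,800

Payment cap: 14% × $4,000 = $560/month.
At $22.52 per $1,000, that supports 560/22.52 × 1,000 ≈ $24,866 → $24,800.
LTV cap: 95% × $573,000 = $544,350 → $544,300.
Binding constraint: payment-to-income.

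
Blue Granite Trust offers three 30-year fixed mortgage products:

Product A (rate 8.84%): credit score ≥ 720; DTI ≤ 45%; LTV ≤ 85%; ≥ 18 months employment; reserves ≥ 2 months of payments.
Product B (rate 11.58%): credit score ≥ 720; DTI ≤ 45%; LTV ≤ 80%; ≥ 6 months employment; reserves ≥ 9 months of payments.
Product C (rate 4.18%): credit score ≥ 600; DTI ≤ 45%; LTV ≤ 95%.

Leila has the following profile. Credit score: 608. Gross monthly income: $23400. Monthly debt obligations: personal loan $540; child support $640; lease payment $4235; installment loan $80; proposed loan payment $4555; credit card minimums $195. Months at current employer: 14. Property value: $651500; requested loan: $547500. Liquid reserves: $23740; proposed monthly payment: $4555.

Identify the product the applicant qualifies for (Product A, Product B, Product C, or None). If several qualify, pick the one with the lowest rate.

Total debts = (540 + 640 + 4,235 + 80 + 4,555 + 195) = 10,245; DTI = 10,245/23,400 = 43.8%.
LTV = 547,500/651,500 = 84%.
Reserves = 23,740/4,555 = 5.2 months.
Product A: score 608 < 720; DTI 43.8% ≤ 45%; LTV 84% ≤ 85%; employment 14 < 18 mo; reserves 5.2 ≥ 2 mo → does not qualify.
Product B: score 608 < 720; DTI 43.8% ≤ 45%; LTV 84% > 80%; employment 14 ≥ 6 mo; reserves 5.2 < 9 mo → does not qualify.
Product C: score 608 ≥ 600; DTI 43.8% ≤ 45%; LTV 84% ≤ 95% → qualifies.

Product C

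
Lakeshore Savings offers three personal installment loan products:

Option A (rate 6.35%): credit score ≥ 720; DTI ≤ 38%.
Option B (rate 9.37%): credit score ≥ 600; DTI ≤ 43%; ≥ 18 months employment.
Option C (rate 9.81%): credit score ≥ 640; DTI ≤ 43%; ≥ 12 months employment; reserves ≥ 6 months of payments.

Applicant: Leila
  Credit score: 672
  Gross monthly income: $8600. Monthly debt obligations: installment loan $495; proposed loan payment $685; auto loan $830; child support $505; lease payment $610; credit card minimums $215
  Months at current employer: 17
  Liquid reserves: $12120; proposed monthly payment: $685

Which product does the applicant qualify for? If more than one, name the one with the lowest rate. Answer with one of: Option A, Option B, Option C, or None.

Total debts = (495 + 685 + 830 + 505 + 610 + 215) = 3,340; DTI = 3,340/8,600 = 38.8%.
Reserves = 12,120/685 = 17.7 months.
Option A: score 672 < 720; DTI 38.8% > 38% → does not qualify.
Option B: score 672 ≥ 600; DTI 38.8% ≤ 43%; employment 17 < 18 mo → does not qualify.
Option C: score 672 ≥ 640; DTI 38.8% ≤ 43%; employment 17 ≥ 12 mo; reserves 17.7 ≥ 6 mo → qualifies.

Option C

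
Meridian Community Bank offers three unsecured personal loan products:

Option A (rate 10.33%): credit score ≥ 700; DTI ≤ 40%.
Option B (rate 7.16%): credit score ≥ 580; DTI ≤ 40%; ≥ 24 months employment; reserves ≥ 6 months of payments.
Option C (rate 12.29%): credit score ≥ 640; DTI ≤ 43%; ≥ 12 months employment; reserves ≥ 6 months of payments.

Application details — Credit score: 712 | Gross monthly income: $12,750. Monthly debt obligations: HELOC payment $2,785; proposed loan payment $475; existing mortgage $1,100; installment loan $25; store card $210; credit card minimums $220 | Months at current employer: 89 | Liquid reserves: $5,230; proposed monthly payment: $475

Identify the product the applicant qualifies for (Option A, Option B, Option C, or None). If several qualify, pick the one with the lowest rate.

Option B

Total debts = (2,785 + 475 + 1,100 + 25 + 210 + 220) = 4,815; DTI = 4,815/12,750 = 37.8%.
Reserves = 5,230/475 = 11.0 months.
Option A: score 712 ≥ 700; DTI 37.8% ≤ 40% → qualifies.
Option B: score 712 ≥ 580; DTI 37.8% ≤ 40%; employment 89 ≥ 24 mo; reserves 11.0 ≥ 6 mo → qualifies.
Option C: score 712 ≥ 640; DTI 37.8% ≤ 43%; employment 89 ≥ 12 mo; reserves 11.0 ≥ 6 mo → qualifies.
Qualifying: Option A, Option B, Option C. Lowest rate is 7.16% → Option B.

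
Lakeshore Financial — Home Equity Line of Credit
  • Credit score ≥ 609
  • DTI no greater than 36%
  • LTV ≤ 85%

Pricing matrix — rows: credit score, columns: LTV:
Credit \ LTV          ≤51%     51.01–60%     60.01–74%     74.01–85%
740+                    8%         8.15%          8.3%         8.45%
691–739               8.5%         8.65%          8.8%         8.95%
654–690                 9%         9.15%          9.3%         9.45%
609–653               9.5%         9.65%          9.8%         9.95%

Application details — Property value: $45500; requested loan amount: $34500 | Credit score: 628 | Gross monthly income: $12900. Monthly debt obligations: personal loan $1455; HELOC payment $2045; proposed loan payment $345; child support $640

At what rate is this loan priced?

Credit score 628 ≥ 609; Total monthly debts = (1,455 + 2,045 + 345 + 640) = 4,485. Debt-to-income = 4,485/12,900 = 34.8% — meets 36% limit
LTV = 34,500/45,500 = 75.8% ≤ 85%
Credit 628 → row 609–653; LTV 75.8% → column 74.01–85%. Grid cell → 9.95%.

9.95%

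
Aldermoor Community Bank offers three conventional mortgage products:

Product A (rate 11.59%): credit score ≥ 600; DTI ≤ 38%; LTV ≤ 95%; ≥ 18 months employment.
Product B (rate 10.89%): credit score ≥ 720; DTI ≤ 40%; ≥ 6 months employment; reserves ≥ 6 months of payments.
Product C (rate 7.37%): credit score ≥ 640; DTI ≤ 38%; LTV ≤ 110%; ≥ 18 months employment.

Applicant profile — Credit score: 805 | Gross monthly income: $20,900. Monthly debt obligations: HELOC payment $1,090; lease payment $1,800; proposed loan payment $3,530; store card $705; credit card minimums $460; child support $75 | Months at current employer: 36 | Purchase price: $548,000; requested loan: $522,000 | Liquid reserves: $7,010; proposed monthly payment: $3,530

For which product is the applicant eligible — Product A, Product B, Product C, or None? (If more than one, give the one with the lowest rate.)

Product C

Total debts = (1,090 + 1,800 + 3,530 + 705 + 460 + 75) = 7,660; DTI = 7,660/20,900 = 36.7%.
LTV = 522,000/548,000 = 95.3%.
Reserves = 7,010/3,530 = 2.0 months.
Product A: score 805 ≥ 600; DTI 36.7% ≤ 38%; LTV 95.3% > 95%; employment 36 ≥ 18 mo → does not qualify.
Product B: score 805 ≥ 720; DTI 36.7% ≤ 40%; employment 36 ≥ 6 mo; reserves 2.0 < 6 mo → does not qualify.
Product C: score 805 ≥ 640; DTI 36.7% ≤ 38%; LTV 95.3% ≤ 110%; employment 36 ≥ 18 mo → qualifies.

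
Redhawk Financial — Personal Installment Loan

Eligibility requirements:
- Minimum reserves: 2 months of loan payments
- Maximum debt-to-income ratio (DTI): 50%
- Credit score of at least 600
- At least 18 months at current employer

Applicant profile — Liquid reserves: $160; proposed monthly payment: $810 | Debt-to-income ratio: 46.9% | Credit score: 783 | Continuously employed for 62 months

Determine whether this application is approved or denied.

Reserves: 160 ÷ 810 = 0.2 months (below 2-month minimum)
DTI 46.9% ≤ 50%
Credit score 783 ≥ 600 (meets)
Employment 62 ≥ 18 months
Fails on reserves.

Denied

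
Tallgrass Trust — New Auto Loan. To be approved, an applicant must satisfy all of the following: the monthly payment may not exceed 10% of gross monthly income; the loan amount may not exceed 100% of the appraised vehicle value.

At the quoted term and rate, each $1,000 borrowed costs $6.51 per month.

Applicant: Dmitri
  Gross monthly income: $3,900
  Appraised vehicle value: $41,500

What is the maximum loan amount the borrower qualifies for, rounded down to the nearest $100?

Payment cap: 10% × $3,900 = $390/month.
At $6.51 per $1,000, that supports 390/6.51 × 1,000 ≈ $59,907 → $59,900.
LTV cap: 100% × $41,500 = $41,500 → $41,500.
Binding constraint: loan-to-value.

$41,500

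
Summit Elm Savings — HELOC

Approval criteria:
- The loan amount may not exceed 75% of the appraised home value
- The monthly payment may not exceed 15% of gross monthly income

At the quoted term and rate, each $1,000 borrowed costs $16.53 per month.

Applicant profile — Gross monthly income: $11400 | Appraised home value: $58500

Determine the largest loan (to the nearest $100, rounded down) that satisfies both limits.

$43,800

Payment cap: 15% × $11,400 = $1,710/month.
At $16.53 per $1,000, that supports 1,710/16.53 × 1,000 ≈ $103,448 → $103,400.
LTV cap: 75% × $58,500 = $43,875 → $43,800.
Binding constraint: loan-to-value.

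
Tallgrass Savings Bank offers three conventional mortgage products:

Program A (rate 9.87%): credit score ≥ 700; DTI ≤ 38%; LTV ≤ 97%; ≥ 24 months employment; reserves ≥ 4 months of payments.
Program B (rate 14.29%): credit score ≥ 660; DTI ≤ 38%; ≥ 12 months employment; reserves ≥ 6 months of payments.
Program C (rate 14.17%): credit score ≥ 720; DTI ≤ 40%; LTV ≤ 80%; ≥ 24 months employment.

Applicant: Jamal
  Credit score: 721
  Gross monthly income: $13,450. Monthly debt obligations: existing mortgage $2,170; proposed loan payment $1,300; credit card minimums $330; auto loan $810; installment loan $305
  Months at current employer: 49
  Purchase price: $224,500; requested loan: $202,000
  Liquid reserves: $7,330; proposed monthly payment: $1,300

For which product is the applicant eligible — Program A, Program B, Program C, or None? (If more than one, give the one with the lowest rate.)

Program A

Total debts = (2,170 + 1,300 + 330 + 810 + 305) = 4,915; DTI = 4,915/13,450 = 36.5%.
LTV = 202,000/224,500 = 90%.
Reserves = 7,330/1,300 = 5.6 months.
Program A: score 721 ≥ 700; DTI 36.5% ≤ 38%; LTV 90% ≤ 97%; employment 49 ≥ 24 mo; reserves 5.6 ≥ 4 mo → qualifies.
Program B: score 721 ≥ 660; DTI 36.5% ≤ 38%; employment 49 ≥ 12 mo; reserves 5.6 < 6 mo → does not qualify.
Program C: score 721 ≥ 720; DTI 36.5% ≤ 40%; LTV 90% > 80%; employment 49 ≥ 24 mo → does not qualify.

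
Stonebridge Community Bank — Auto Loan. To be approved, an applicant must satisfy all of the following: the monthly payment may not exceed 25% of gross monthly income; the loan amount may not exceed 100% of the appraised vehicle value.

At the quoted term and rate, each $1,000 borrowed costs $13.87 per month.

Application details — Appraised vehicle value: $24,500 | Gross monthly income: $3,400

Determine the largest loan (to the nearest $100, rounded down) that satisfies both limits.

$24,500

Payment cap: 25% × $3,400 = $850/month.
At $13.87 per $1,000, that supports 850/13.87 × 1,000 ≈ $61,283 → $61,200.
LTV cap: 100% × $24,500 = $24,500 → $24,500.
Binding constraint: loan-to-value.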